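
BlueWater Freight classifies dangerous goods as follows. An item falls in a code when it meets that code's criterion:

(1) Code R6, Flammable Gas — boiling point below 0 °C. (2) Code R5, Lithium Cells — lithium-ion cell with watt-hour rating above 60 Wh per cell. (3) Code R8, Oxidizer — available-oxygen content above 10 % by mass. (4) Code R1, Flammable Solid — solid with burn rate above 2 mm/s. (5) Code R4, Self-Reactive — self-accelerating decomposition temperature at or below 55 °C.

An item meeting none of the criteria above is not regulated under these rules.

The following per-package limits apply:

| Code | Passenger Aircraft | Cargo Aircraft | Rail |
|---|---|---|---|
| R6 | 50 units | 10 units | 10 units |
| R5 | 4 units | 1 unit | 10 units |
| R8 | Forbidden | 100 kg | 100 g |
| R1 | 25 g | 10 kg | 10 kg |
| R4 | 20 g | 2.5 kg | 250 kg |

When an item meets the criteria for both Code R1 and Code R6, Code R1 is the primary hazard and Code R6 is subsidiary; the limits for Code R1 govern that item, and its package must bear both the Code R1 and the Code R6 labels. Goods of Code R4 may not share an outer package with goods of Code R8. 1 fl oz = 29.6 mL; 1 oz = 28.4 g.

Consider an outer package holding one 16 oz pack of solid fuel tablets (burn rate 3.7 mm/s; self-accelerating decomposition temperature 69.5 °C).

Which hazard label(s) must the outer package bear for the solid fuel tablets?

Code R1

Solid fuel tablets: burn rate 3.7 mm/s > 2 mm/s → Code R1 (Flammable Solid).
Only the Code R1 label is required.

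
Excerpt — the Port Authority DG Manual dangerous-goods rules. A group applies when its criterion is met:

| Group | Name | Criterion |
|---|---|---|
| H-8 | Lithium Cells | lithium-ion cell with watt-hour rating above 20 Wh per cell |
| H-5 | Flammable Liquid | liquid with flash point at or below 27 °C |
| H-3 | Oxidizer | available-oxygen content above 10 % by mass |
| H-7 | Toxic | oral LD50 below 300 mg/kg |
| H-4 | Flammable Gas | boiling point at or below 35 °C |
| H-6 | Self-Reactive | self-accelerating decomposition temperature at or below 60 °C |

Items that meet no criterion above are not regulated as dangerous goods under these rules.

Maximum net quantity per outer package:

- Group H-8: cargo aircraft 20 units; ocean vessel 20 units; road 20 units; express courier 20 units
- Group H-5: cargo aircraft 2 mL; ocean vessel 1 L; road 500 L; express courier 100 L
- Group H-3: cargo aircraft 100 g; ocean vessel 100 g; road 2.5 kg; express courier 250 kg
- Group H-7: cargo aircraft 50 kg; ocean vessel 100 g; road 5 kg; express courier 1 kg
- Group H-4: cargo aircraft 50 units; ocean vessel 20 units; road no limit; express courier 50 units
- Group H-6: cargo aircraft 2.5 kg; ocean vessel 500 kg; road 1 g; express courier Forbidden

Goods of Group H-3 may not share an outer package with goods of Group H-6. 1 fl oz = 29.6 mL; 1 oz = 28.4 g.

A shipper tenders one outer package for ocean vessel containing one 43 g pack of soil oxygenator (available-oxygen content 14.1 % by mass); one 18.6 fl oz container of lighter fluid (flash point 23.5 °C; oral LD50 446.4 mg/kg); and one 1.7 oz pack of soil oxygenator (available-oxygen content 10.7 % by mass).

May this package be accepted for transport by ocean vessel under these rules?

Available-oxygen content 14.1 % by mass meets the Group H-3 criterion (Oxidizer), so the soil oxygenator is Group H-3.
The lighter fluid has flash point 23.5 °C, which is ≤ 27 °C, so it is Group H-5 (Flammable Liquid).
Available-oxygen content 10.7 % by mass meets the Group H-3 criterion (Oxidizer), so the soil oxygenator is Group H-3.
Group H-3 net quantity: 43 g + (one 1.7 oz pack = 48.28 g) = 91.28 g.
That is within the Group H-3 ocean vessel limit of 100 g.
Group H-5 quantity: one 18.6 fl oz container = 550.56 mL.
That is within the Group H-5 ocean vessel limit of 1 L.
The segregation rule (Group H-3 with Group H-6) does not apply to Group H-3 with Group H-5.
Every hazard group is within its ocean vessel limit and no segregation rule is violated.

Yes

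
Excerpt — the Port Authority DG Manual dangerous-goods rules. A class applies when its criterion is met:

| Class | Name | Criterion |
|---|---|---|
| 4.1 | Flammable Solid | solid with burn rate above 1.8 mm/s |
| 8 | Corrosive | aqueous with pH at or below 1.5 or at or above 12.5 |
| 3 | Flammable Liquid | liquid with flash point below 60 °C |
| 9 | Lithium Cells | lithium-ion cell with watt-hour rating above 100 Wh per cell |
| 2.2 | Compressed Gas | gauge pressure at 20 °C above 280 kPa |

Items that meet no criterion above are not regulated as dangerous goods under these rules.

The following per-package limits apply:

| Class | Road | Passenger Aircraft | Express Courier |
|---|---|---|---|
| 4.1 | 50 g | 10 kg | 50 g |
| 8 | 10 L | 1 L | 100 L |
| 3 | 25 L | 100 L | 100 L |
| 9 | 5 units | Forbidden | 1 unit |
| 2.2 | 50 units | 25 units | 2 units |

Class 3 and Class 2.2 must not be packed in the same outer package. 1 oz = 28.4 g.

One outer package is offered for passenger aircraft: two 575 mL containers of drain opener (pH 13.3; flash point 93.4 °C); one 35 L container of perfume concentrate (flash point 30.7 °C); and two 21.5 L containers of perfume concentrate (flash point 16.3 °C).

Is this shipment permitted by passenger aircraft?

No

Drain opener: pH 13.3 ≥ 12.5 → Class 8 (Corrosive).
With flash point 30.7 °C (< 60 °C), the perfume concentrate falls in Class 3.
With flash point 16.3 °C (< 60 °C), the perfume concentrate falls in Class 3.
Class 3 net quantity: 35 L + (two 21.5 L containers = 43 L) = 78 L.
78 L is within the passenger aircraft limit of 100 L for Class 3.
Class 8 quantity: two 575 mL containers = 1.15 L.
1.15 L > 1 L (passenger aircraft limit, Class 8) — over the limit.
The segregation rule (Class 3 with Class 2.2) does not apply to Class 3 with Class 8.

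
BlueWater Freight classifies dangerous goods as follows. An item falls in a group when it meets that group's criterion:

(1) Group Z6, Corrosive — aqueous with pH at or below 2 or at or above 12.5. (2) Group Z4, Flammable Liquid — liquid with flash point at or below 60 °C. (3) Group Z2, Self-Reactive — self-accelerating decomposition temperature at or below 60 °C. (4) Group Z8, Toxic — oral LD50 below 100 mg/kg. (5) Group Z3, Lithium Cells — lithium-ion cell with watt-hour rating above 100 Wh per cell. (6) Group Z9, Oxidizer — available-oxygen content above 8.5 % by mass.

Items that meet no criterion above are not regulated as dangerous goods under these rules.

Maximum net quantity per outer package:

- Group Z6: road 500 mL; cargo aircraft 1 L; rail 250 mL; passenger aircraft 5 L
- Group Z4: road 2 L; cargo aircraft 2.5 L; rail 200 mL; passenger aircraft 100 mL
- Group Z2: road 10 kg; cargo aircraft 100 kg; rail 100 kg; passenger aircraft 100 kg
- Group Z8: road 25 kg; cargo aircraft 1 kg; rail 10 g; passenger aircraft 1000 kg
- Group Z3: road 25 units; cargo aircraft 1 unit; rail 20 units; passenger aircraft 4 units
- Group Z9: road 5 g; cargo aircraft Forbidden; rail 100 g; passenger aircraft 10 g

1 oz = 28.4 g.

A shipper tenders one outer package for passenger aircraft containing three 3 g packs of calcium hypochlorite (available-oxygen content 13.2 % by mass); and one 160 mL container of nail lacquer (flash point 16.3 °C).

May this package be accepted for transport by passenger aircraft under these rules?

No

The calcium hypochlorite has available-oxygen content 13.2 % by mass, which is > 8.5 % by mass, so it is Group Z9 (Oxidizer).
The nail lacquer has flash point 16.3 °C, which is ≤ 60 °C, so it is Group Z4 (Flammable Liquid).
Group Z9 quantity: three 3 g packs = 9 g.
That is within the Group Z9 passenger aircraft limit of 10 g.
Group Z4 quantity: 160 mL.
160 mL > 100 mL (passenger aircraft limit, Group Z4) — over the limit.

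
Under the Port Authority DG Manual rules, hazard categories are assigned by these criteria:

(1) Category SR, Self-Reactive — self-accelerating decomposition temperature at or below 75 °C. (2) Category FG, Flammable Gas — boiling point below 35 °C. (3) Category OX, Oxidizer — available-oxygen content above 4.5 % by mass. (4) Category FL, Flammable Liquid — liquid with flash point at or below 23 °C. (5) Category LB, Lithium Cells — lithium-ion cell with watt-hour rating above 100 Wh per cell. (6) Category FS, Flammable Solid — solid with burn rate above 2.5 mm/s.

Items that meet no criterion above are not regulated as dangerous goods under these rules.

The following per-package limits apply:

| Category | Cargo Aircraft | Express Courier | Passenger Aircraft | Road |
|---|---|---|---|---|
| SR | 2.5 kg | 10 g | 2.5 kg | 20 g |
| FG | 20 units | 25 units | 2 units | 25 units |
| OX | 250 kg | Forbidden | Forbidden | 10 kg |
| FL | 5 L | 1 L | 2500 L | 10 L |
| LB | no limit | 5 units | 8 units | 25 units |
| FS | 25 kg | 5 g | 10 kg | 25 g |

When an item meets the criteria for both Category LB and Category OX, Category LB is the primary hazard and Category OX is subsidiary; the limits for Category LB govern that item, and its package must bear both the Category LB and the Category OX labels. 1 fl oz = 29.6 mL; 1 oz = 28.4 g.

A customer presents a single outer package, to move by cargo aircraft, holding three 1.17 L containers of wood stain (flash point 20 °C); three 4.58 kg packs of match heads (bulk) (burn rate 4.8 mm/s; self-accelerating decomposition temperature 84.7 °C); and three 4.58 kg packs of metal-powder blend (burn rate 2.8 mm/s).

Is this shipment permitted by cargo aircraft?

No

Flash point 20 °C meets the Category FL criterion (Flammable Liquid), so the wood stain is Category FL.
With burn rate 4.8 mm/s (> 2.5 mm/s), the match heads (bulk) fall in Category FS.
With burn rate 2.8 mm/s (> 2.5 mm/s), the metal-powder blend falls in Category FS.
Category FS net quantity: (three 4.58 kg packs = 13.74 kg) + (three 4.58 kg packs = 13.74 kg) = 27.48 kg.
27.48 kg exceeds the cargo aircraft limit of 25 kg for Category FS.
Category FL quantity: three 1.17 L containers = 3.51 L.
3.51 L ≤ 5 L (cargo aircraft limit, Category FL) — within limit.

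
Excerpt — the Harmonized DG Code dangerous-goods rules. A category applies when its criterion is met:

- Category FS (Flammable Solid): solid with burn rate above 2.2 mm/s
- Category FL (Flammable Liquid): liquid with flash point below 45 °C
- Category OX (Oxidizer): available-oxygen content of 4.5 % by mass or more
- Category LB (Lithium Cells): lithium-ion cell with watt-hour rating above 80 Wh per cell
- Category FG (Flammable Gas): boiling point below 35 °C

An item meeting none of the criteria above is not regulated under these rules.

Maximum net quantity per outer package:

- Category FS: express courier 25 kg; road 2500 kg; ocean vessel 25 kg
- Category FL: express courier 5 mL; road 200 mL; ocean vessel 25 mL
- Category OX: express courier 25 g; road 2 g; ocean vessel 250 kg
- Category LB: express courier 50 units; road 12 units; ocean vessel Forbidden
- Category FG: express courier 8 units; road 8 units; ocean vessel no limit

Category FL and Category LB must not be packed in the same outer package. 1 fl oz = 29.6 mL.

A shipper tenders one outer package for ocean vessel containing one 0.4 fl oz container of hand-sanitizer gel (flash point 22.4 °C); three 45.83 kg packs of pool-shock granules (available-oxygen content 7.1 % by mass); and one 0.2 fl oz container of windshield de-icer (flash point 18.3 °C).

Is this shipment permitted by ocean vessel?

Flash point 22.4 °C meets the Category FL criterion (Flammable Liquid), so the hand-sanitizer gel is Category FL.
Pool-shock granules: available-oxygen content 7.1 % by mass ≥ 4.5 % by mass → Category OX (Oxidizer).
The windshield de-icer has flash point 18.3 °C, which is < 45 °C, so it is Category FL (Flammable Liquid).
Category FL net quantity: (one 0.4 fl oz container = 11.84 mL) + (one 0.2 fl oz container = 5.92 mL) = 17.76 mL.
17.76 mL ≤ 25 mL (ocean vessel limit, Category FL) — within limit.
Category OX quantity: three 45.83 kg packs = 137.49 kg.
That is within the Category OX ocean vessel limit of 250 kg.
The segregation rule (Category FL with Category LB) does not apply to Category FL with Category OX.
Every hazard category is within its ocean vessel limit and no segregation rule is violated.

Yes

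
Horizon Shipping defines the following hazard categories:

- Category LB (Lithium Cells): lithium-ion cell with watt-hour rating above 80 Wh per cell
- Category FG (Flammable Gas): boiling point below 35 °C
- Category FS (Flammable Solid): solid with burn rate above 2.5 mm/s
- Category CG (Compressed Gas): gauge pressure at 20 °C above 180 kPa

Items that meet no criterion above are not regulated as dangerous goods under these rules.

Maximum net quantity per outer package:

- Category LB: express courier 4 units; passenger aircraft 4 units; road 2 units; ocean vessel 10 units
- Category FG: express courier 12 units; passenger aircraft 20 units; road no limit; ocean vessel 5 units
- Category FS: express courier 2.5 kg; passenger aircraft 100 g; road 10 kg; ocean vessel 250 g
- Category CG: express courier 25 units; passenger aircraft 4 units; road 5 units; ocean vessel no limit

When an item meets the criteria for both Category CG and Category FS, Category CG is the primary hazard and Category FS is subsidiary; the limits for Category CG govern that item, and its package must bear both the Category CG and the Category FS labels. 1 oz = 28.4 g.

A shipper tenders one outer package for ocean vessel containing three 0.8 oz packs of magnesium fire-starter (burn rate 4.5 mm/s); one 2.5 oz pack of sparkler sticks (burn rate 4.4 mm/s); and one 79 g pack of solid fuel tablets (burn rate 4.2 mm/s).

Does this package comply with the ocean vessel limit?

Yes

Magnesium fire-starter: burn rate 4.5 mm/s > 2.5 mm/s → Category FS (Flammable Solid).
Burn rate 4.4 mm/s meets the Category FS criterion (Flammable Solid), so the sparkler sticks are Category FS.
The solid fuel tablets have burn rate 4.2 mm/s, which is > 2.5 mm/s, so they are Category FS (Flammable Solid).
Category FS net quantity: (three 0.8 oz packs = 68.16 g) + (one 2.5 oz pack = 71 g) + 79 g = 218.16 g.
That is within the Category FS ocean vessel limit of 250 g.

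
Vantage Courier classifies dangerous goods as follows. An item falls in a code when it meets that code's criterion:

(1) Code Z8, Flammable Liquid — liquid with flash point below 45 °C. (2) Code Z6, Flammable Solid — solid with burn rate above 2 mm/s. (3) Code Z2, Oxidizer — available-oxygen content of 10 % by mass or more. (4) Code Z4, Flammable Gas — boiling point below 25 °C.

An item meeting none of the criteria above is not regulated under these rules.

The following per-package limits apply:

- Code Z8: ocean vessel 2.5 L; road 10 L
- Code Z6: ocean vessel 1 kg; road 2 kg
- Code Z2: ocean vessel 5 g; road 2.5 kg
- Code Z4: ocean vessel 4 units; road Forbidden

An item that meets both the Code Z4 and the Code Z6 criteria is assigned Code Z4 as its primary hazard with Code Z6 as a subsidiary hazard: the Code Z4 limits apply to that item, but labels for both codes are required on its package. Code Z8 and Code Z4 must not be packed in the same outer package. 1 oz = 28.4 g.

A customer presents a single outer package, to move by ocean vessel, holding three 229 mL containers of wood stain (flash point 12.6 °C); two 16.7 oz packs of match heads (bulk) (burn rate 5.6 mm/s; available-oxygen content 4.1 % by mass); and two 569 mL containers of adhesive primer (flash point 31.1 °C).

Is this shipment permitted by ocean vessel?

The wood stain has flash point 12.6 °C, which is < 45 °C, so it is Code Z8 (Flammable Liquid).
The match heads (bulk) have burn rate 5.6 mm/s, which is > 2 mm/s, so they are Code Z6 (Flammable Solid).
The adhesive primer has flash point 31.1 °C, which is < 45 °C, so it is Code Z8 (Flammable Liquid).
Total Code Z8: (three 229 mL containers = 687 mL) + (two 569 mL containers = 1.138 L) = 1.825 L.
That is within the Code Z8 ocean vessel limit of 2.5 L.
Code Z6 quantity: two 16.7 oz packs = 948.56 g.
That is within the Code Z6 ocean vessel limit of 1 kg.
The segregation rule (Code Z8 with Code Z4) does not apply to Code Z8 with Code Z6.
Every hazard code is within its ocean vessel limit and no segregation rule is violated.

Yes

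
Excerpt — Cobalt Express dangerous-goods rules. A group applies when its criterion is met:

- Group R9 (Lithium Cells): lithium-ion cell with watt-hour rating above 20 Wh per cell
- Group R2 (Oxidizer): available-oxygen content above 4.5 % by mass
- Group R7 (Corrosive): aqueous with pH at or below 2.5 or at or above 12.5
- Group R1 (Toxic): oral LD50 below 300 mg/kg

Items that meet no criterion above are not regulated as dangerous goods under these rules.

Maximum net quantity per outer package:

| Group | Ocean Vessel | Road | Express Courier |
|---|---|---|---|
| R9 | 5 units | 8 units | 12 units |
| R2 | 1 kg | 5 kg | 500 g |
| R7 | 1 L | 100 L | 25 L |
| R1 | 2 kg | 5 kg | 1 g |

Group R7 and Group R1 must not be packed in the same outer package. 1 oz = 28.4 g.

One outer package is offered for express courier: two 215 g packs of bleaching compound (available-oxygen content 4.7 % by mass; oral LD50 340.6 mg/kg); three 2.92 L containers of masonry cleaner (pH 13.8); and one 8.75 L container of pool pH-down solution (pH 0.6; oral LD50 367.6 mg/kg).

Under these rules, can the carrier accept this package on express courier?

Yes

Available-oxygen content 4.7 % by mass meets the Group R2 criterion (Oxidizer), so the bleaching compound is Group R2.
Masonry cleaner: pH 13.8 ≥ 12.5 → Group R7 (Corrosive).
With pH 0.6 (≤ 2.5), the pool pH-down solution falls in Group R7.
Group R7 net quantity: (three 2.92 L containers = 8.76 L) + 8.75 L = 17.51 L.
That is within the Group R7 express courier limit of 25 L.
Group R2 quantity: two 215 g packs = 430 g.
430 g ≤ 500 g (express courier limit, Group R2) — within limit.
The segregation rule (Group R7 with Group R1) does not apply to Group R7 with Group R2.
Every hazard group is within its express courier limit and no segregation rule is violated.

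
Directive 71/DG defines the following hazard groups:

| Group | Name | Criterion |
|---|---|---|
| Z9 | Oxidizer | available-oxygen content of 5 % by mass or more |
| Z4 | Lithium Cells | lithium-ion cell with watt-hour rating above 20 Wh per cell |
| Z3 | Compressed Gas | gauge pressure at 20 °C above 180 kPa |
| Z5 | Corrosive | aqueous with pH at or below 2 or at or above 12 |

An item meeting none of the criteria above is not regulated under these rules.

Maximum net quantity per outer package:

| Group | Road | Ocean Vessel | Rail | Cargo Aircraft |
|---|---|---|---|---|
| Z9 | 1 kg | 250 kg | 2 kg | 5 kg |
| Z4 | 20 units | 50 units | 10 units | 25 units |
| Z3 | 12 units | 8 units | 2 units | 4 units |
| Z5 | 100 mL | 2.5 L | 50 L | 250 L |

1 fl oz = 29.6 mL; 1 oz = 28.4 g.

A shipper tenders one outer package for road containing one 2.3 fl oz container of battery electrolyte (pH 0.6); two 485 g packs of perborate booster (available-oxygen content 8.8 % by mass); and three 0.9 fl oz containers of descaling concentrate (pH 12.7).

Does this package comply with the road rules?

No

Battery electrolyte: pH 0.6 ≤ 2 → Group Z5 (Corrosive).
Perborate booster: available-oxygen content 8.8 % by mass ≥ 5 % by mass → Group Z9 (Oxidizer).
The descaling concentrate has pH 12.7, which is ≥ 12, so it is Group Z5 (Corrosive).
Group Z5 net quantity: (one 2.3 fl oz container = 68.08 mL) + (three 0.9 fl oz containers = 79.92 mL) = 148 mL.
148 mL > 100 mL (road limit, Group Z5) — over the limit.
Group Z9 quantity: two 485 g packs = 970 g.
That is within the Group Z9 road limit of 1 kg.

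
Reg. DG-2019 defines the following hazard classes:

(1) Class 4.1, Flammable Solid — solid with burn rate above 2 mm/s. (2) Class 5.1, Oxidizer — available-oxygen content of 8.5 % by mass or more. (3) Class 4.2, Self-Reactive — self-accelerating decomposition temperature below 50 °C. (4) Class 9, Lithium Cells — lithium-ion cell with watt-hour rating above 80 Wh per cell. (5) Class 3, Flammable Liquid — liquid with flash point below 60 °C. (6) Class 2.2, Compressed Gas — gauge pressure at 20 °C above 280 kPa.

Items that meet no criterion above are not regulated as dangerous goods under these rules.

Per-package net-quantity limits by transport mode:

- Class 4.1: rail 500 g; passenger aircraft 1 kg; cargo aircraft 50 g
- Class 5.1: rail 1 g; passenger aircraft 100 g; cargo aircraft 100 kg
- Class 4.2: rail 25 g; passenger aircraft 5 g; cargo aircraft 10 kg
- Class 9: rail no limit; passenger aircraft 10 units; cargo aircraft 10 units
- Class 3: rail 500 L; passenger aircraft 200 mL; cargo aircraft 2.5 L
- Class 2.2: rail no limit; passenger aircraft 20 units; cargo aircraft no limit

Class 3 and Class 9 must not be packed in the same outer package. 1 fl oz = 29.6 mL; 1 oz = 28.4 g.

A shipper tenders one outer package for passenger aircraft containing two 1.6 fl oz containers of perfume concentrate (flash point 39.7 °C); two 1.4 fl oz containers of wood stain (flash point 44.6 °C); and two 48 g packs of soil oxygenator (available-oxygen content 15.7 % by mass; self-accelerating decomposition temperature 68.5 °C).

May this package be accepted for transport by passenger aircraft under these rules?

Flash point 39.7 °C meets the Class 3 criterion (Flammable Liquid), so the perfume concentrate is Class 3.
With flash point 44.6 °C (< 60 °C), the wood stain falls in Class 3.
With available-oxygen content 15.7 % by mass (≥ 8.5 % by mass), the soil oxygenator falls in Class 5.1.
Total Class 3: (two 1.6 fl oz containers = 94.72 mL) + (two 1.4 fl oz containers = 82.88 mL) = 177.6 mL.
177.6 mL ≤ 200 mL (passenger aircraft limit, Class 3) — within limit.
Class 5.1 quantity: two 48 g packs = 96 g.
That is within the Class 5.1 passenger aircraft limit of 100 g.
The segregation rule (Class 3 with Class 9) does not apply to Class 3 with Class 5.1.
Every hazard class is within its passenger aircraft limit and no segregation rule is violated.

Yes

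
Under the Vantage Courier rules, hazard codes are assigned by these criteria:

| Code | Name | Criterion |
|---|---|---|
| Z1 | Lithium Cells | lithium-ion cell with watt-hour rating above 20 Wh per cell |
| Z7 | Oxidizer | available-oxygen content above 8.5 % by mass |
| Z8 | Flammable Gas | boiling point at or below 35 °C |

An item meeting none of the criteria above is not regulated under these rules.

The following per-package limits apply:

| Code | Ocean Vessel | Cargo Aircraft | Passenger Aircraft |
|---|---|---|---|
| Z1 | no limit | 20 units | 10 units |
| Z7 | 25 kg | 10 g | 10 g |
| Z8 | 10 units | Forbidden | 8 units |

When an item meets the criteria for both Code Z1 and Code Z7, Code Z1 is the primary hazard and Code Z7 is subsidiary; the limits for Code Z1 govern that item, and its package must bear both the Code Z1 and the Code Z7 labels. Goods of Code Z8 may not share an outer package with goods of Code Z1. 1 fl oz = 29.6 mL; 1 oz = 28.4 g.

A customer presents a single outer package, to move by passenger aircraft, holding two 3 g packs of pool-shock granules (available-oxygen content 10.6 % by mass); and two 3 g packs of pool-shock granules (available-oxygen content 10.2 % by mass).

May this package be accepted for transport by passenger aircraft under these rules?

Pool-shock granules: available-oxygen content 10.6 % by mass > 8.5 % by mass → Code Z7 (Oxidizer).
The pool-shock granules have available-oxygen content 10.2 % by mass, which is > 8.5 % by mass, so they are Code Z7 (Oxidizer).
Code Z7 net quantity: (two 3 g packs = 6 g) + (two 3 g packs = 6 g) = 12 g.
12 g > 10 g (passenger aircraft limit, Code Z7) — over the limit.

No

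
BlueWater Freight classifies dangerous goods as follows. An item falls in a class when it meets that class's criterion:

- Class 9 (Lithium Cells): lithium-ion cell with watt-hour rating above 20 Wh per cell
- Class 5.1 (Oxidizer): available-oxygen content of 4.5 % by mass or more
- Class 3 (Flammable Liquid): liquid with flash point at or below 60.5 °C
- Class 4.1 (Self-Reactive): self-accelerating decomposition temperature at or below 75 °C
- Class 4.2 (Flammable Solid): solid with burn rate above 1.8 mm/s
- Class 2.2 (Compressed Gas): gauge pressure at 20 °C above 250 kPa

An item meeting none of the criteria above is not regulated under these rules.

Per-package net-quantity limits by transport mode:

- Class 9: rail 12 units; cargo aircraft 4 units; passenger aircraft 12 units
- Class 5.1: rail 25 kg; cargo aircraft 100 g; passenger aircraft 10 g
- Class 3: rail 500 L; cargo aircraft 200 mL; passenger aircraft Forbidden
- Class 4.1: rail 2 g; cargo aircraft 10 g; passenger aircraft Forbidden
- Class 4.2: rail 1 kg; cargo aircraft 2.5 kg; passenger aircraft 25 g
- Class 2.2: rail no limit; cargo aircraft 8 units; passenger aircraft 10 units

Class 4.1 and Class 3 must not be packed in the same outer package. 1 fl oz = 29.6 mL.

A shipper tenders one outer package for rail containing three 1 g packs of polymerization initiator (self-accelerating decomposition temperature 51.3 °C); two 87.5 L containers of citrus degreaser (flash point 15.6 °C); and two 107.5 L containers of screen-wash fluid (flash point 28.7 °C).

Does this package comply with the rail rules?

No

Polymerization initiator: self-accelerating decomposition temperature 51.3 °C ≤ 75 °C → Class 4.1 (Self-Reactive).
With flash point 15.6 °C (≤ 60.5 °C), the citrus degreaser falls in Class 3.
Screen-wash fluid: flash point 28.7 °C ≤ 60.5 °C → Class 3 (Flammable Liquid).
Class 4.1 quantity: three 1 g packs = 3 g.
3 g exceeds the rail limit of 2 g for Class 4.1.
Total Class 3: (two 87.5 L containers = 175 L) + (two 107.5 L containers = 215 L) = 390 L.
390 L is within the rail limit of 500 L for Class 3.
Class 4.1 and Class 3 may not share an outer package.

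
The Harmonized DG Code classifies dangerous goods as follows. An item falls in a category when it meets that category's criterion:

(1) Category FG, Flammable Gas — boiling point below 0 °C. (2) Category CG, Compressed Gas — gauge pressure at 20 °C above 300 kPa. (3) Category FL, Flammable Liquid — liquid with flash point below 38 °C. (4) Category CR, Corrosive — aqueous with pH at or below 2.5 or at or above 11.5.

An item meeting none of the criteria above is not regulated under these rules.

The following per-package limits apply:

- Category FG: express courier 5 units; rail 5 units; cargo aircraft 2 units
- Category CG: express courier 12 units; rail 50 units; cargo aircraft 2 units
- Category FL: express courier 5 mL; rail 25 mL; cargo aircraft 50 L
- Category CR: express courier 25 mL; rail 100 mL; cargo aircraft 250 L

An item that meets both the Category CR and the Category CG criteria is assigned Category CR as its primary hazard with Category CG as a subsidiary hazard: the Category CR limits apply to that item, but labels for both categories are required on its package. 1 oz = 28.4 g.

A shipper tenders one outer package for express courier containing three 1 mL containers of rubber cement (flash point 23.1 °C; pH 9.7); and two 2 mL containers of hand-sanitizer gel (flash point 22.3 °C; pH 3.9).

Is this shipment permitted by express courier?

No

With flash point 23.1 °C (< 38 °C), the rubber cement falls in Category FL.
With flash point 22.3 °C (< 38 °C), the hand-sanitizer gel falls in Category FL.
Category FL net quantity: (three 1 mL containers = 3 mL) + (two 2 mL containers = 4 mL) = 7 mL.
7 mL exceeds the express courier limit of 5 mL for Category FL.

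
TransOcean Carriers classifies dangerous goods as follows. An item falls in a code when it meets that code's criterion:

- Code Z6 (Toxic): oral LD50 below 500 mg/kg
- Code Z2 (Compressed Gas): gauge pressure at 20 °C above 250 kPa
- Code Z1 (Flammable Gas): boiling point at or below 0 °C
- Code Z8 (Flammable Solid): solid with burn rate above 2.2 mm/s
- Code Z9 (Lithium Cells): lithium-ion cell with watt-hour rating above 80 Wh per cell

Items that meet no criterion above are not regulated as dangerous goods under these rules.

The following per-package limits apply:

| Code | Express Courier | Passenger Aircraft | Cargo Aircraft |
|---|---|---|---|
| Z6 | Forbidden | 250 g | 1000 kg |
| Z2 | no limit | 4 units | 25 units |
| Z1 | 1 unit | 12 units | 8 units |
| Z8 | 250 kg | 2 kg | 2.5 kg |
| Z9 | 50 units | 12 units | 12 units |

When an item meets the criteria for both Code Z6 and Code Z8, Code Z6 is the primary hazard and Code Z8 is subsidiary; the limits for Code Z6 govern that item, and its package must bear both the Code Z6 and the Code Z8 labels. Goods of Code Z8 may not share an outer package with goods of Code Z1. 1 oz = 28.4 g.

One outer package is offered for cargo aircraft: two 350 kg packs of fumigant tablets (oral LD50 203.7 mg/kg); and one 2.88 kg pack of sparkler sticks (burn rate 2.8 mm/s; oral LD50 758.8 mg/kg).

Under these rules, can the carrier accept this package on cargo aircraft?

No

Oral LD50 203.7 mg/kg meets the Code Z6 criterion (Toxic), so the fumigant tablets are Code Z6.
Sparkler sticks: burn rate 2.8 mm/s > 2.2 mm/s → Code Z8 (Flammable Solid).
Code Z6 quantity: two 350 kg packs = 700 kg.
That is within the Code Z6 cargo aircraft limit of 1000 kg.
Code Z8 quantity: 2.88 kg.
That exceeds the Code Z8 cargo aircraft limit of 2.5 kg.
The segregation rule (Code Z8 with Code Z1) does not apply to Code Z6 with Code Z8.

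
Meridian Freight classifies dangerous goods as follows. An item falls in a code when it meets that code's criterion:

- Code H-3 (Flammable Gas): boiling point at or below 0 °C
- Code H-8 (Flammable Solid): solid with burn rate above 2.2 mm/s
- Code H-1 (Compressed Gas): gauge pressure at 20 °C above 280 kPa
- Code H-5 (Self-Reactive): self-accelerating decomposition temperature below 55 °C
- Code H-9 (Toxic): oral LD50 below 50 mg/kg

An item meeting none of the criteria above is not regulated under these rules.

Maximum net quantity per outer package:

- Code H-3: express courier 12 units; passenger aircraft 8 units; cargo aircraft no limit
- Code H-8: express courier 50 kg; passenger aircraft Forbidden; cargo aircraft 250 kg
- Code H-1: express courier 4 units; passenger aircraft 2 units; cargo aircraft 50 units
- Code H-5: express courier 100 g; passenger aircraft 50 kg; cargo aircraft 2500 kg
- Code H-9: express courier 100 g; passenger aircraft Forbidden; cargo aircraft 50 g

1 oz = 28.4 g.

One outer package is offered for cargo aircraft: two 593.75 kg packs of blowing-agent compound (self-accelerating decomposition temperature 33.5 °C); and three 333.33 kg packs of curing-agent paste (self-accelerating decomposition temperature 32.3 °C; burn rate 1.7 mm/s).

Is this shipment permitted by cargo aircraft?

The blowing-agent compound has self-accelerating decomposition temperature 33.5 °C, which is < 55 °C, so it is Code H-5 (Self-Reactive).
The curing-agent paste has self-accelerating decomposition temperature 32.3 °C, which is < 55 °C, so it is Code H-5 (Self-Reactive).
Total Code H-5: (two 593.75 kg packs = 1187.5 kg) + (three 333.33 kg packs = 999.99 kg) = 2187.49 kg.
2187.49 kg is within the cargo aircraft limit of 2500 kg for Code H-5.

Yes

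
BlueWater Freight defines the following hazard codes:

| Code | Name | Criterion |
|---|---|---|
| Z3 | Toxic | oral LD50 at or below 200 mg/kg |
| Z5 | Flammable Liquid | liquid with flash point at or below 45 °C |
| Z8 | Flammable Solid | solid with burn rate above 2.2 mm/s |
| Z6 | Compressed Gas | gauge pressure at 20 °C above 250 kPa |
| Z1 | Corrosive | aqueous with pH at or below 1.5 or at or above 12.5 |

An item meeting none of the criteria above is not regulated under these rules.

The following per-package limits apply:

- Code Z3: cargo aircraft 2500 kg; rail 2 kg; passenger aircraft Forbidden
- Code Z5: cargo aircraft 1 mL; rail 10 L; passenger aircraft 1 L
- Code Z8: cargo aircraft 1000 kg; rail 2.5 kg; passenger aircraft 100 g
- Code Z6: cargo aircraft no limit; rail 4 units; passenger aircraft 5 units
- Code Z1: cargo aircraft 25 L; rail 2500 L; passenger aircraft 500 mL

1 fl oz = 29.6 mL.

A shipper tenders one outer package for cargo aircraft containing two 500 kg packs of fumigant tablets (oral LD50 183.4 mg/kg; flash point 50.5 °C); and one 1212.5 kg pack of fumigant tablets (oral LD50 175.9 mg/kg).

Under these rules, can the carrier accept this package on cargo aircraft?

With oral LD50 183.4 mg/kg (≤ 200 mg/kg), the fumigant tablets fall in Code Z3.
Oral LD50 175.9 mg/kg meets the Code Z3 criterion (Toxic), so the fumigant tablets are Code Z3.
Total Code Z3: (two 500 kg packs = 1000 kg) + 1212.5 kg = 2212.5 kg.
2212.5 kg ≤ 2500 kg (cargo aircraft limit, Code Z3) — within limit.

Yes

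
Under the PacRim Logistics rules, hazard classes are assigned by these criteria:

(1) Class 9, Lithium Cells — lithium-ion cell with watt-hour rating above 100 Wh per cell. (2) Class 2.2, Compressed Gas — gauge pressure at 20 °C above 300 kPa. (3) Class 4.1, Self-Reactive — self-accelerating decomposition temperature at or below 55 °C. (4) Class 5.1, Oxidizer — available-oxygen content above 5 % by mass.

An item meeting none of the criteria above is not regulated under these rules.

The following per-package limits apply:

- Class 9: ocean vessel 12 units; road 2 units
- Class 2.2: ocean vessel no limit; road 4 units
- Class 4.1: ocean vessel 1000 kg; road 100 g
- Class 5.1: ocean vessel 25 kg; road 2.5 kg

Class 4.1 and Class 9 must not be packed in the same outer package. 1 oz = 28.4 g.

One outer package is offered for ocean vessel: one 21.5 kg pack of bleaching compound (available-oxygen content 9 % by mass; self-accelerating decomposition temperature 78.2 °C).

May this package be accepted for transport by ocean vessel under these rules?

Bleaching compound: available-oxygen content 9 % by mass > 5 % by mass → Class 5.1 (Oxidizer).
Class 5.1 quantity: 21.5 kg.
21.5 kg is within the ocean vessel limit of 25 kg for Class 5.1.

Yes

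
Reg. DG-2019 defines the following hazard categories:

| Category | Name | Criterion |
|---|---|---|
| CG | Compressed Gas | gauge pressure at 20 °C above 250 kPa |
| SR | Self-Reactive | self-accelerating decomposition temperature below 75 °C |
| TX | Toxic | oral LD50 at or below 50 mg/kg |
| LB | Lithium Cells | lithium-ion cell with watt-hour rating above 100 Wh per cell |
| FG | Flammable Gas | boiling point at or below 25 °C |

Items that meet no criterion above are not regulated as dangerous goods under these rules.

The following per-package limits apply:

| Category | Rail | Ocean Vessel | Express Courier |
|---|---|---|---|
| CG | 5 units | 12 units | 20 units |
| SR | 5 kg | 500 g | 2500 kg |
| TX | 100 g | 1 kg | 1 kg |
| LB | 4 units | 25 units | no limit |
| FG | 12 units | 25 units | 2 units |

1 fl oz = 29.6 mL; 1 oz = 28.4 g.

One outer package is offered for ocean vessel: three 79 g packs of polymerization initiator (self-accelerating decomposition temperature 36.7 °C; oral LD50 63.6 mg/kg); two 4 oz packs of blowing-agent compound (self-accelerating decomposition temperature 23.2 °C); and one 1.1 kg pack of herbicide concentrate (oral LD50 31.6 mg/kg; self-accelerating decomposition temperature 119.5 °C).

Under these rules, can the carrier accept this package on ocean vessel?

No

The polymerization initiator has self-accelerating decomposition temperature 36.7 °C, which is < 75 °C, so it is Category SR (Self-Reactive).
The blowing-agent compound has self-accelerating decomposition temperature 23.2 °C, which is < 75 °C, so it is Category SR (Self-Reactive).
Oral LD50 31.6 mg/kg meets the Category TX criterion (Toxic), so the herbicide concentrate is Category TX.
Total Category SR: (three 79 g packs = 237 g) + (two 4 oz packs = 227.2 g) = 464.2 g.
464.2 g ≤ 500 g (ocean vessel limit, Category SR) — within limit.
Category TX quantity: 1.1 kg.
That exceeds the Category TX ocean vessel limit of 1 kg.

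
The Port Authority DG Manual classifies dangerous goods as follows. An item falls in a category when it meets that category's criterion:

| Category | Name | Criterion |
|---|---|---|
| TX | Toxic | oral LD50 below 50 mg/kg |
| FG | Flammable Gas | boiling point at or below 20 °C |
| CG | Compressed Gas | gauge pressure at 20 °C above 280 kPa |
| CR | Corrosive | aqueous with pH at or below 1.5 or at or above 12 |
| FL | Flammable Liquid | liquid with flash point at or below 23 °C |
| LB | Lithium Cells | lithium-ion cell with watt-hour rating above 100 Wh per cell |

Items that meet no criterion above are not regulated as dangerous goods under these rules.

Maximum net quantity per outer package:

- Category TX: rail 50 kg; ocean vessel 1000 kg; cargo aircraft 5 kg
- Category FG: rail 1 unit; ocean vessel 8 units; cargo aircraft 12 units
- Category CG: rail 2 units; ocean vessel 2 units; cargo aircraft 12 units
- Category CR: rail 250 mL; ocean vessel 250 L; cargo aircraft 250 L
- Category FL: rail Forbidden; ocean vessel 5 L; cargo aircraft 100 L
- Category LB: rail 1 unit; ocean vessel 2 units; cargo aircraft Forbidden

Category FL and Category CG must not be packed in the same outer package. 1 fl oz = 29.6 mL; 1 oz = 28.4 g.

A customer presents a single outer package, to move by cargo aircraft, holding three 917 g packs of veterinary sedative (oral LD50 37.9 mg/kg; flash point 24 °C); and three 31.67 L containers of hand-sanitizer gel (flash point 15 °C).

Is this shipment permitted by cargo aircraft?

Yes

With oral LD50 37.9 mg/kg (< 50 mg/kg), the veterinary sedative falls in Category TX.
The hand-sanitizer gel has flash point 15 °C, which is ≤ 23 °C, so it is Category FL (Flammable Liquid).
Category FL quantity: three 31.67 L containers = 95.01 L.
95.01 L ≤ 100 L (cargo aircraft limit, Category FL) — within limit.
Category TX quantity: three 917 g packs = 2.751 kg.
2.751 kg ≤ 5 kg (cargo aircraft limit, Category TX) — within limit.
The segregation rule (Category FL with Category CG) does not apply to Category FL with Category TX.
Every hazard category is within its cargo aircraft limit and no segregation rule is violated.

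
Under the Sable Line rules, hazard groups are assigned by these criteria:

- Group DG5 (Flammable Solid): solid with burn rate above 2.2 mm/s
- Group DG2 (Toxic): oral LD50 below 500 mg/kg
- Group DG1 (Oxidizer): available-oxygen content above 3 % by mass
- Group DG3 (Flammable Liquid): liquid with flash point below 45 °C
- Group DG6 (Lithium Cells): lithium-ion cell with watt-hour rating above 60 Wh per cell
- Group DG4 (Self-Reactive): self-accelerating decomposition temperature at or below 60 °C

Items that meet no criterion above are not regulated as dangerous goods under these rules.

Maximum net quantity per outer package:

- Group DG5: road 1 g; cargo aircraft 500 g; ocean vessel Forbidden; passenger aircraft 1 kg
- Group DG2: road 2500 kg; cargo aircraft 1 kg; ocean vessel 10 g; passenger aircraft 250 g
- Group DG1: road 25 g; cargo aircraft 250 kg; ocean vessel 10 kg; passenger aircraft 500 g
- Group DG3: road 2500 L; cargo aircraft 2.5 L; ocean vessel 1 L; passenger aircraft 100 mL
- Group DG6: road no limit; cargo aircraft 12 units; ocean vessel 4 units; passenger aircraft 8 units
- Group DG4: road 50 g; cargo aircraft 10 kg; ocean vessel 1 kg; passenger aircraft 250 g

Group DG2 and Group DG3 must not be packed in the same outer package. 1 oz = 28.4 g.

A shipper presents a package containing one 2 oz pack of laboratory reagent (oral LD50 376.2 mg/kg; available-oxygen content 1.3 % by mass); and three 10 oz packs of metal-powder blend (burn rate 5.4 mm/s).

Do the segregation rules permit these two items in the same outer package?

Yes

With oral LD50 376.2 mg/kg (< 500 mg/kg), the laboratory reagent falls in Group DG2.
The metal-powder blend has burn rate 5.4 mm/s, which is > 2.2 mm/s, so it is Group DG5 (Flammable Solid).
No segregation rule bars Group DG2 with Group DG5.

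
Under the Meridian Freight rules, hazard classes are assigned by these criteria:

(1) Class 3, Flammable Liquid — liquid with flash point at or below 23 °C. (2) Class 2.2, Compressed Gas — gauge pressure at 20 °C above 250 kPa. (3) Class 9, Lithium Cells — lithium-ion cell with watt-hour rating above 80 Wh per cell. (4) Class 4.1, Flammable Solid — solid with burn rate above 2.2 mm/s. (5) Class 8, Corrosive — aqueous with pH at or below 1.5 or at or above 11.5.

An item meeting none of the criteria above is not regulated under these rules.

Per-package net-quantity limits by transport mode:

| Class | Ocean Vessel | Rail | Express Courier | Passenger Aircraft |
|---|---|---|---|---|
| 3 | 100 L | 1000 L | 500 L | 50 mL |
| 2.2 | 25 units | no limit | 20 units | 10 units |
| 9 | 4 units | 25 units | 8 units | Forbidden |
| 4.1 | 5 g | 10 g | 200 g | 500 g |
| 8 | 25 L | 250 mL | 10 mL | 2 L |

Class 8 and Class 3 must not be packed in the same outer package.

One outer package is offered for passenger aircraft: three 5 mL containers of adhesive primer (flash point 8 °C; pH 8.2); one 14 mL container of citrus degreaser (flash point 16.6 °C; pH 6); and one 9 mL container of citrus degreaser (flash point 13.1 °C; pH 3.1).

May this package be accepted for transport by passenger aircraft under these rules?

With flash point 8 °C (≤ 23 °C), the adhesive primer falls in Class 3.
The citrus degreaser has flash point 16.6 °C, which is ≤ 23 °C, so it is Class 3 (Flammable Liquid).
Flash point 13.1 °C meets the Class 3 criterion (Flammable Liquid), so the citrus degreaser is Class 3.
Class 3 net quantity: (three 5 mL containers = 15 mL) + 14 mL + 9 mL = 38 mL.
38 mL ≤ 50 mL (passenger aircraft limit, Class 3) — within limit.

Yes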